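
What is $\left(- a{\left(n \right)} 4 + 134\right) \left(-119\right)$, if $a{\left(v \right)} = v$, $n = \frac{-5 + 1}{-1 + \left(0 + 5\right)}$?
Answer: $-16422$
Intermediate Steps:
$n = -1$ ($n = - \frac{4}{-1 + 5} = - \frac{4}{4} = \left(-4\right) \frac{1}{4} = -1$)
$\left(- a{\left(n \right)} 4 + 134\right) \left(-119\right) = \left(\left(-1\right) \left(-1\right) 4 + 134\right) \left(-119\right) = \left(1 \cdot 4 + 134\right) \left(-119\right) = \left(4 + 134\right) \left(-119\right) = 138 \left(-119\right) = -16422$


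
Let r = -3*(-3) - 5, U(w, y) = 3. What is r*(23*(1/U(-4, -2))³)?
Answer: 92/27 ≈ 3.4074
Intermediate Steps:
r = 4 (r = 9 - 5 = 4)
r*(23*(1/U(-4, -2))³) = 4*(23*(1/3)³) = 4*(23*(1*(⅓))³) = 4*(23*(⅓)³) = 4*(23*(1/27)) = 4*(23/27) = 92/27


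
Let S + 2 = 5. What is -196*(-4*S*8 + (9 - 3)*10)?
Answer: 7056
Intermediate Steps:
S = 3 (S = -2 + 5 = 3)
-196*(-4*S*8 + (9 - 3)*10) = -196*(-4*3*8 + (9 - 3)*10) = -196*(-12*8 + 6*10) = -196*(-96 + 60) = -196*(-36) = 7056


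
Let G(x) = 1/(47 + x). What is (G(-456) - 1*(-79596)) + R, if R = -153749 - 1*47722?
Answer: -49846876/409 ≈ -1.2188e+5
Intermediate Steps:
R = -201471 (R = -153749 - 47722 = -201471)
(G(-456) - 1*(-79596)) + R = (1/(47 - 456) - 1*(-79596)) - 201471 = (1/(-409) + 79596) - 201471 = (-1/409 + 79596) - 201471 = 32554763/409 - 201471 = -49846876/409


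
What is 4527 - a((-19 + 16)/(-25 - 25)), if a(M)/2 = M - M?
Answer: 4527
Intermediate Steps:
a(M) = 0 (a(M) = 2*(M - M) = 2*0 = 0)
4527 - a((-19 + 16)/(-25 - 25)) = 4527 - 1*0 = 4527 + 0 = 4527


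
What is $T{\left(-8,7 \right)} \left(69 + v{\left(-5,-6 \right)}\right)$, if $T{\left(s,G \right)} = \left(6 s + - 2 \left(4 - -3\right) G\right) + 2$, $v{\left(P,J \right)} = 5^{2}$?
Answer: $-13536$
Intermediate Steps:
$v{\left(P,J \right)} = 25$
$T{\left(s,G \right)} = 2 - 14 G + 6 s$ ($T{\left(s,G \right)} = \left(6 s + - 2 \left(4 + 3\right) G\right) + 2 = \left(6 s + \left(-2\right) 7 G\right) + 2 = \left(6 s - 14 G\right) + 2 = \left(- 14 G + 6 s\right) + 2 = 2 - 14 G + 6 s$)
$T{\left(-8,7 \right)} \left(69 + v{\left(-5,-6 \right)}\right) = \left(2 - 98 + 6 \left(-8\right)\right) \left(69 + 25\right) = \left(2 - 98 - 48\right) 94 = \left(-144\right) 94 = -13536$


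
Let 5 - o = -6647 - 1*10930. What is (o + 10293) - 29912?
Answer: -2037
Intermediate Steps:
o = 17582 (o = 5 - (-6647 - 1*10930) = 5 - (-6647 - 10930) = 5 - 1*(-17577) = 5 + 17577 = 17582)
(o + 10293) - 29912 = (17582 + 10293) - 29912 = 27875 - 29912 = -2037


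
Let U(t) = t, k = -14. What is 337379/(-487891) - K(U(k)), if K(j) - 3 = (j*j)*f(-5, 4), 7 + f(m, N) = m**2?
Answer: -1723080500/487891 ≈ -3531.7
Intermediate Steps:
f(m, N) = -7 + m**2
K(j) = 3 + 18*j**2 (K(j) = 3 + (j*j)*(-7 + (-5)**2) = 3 + j**2*(-7 + 25) = 3 + j**2*18 = 3 + 18*j**2)
337379/(-487891) - K(U(k)) = 337379/(-487891) - (3 + 18*(-14)**2) = 337379*(-1/487891) - (3 + 18*196) = -337379/487891 - (3 + 3528) = -337379/487891 - 1*3531 = -337379/487891 - 3531 = -1723080500/487891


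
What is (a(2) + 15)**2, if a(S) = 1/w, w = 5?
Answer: 5776/25 ≈ 231.04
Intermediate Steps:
a(S) = 1/5
(a(2) + 15)**2 = (1/5 + 15)**2 = (76/5)**2 = 5776/25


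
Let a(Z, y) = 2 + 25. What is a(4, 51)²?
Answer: 729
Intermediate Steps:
a(Z, y) = 27
a(4, 51)² = 27² = 729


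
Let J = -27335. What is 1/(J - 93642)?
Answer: -1/120977 ≈ -8.2660e-6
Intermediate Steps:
1/(J - 93642) = 1/(-27335 - 93642) = 1/(-120977) = -1/120977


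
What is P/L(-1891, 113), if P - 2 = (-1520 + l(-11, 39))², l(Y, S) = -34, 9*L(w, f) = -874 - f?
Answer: -7244754/329 ≈ -22021.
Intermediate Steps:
L(w, f) = -874/9 - f/9 (L(w, f) = (-874 - f)/9 = -874/9 - f/9)
P = 2414918 (P = 2 + (-1520 - 34)² = 2 + (-1554)² = 2 + 2414916 = 2414918)
P/L(-1891, 113) = 2414918/(-874/9 - ⅑*113) = 2414918/(-874/9 - 113/9) = 2414918/(-329/3) = 2414918*(-3/329) = -7244754/329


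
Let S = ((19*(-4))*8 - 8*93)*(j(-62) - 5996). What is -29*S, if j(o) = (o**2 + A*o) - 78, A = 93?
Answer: -313507168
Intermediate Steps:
j(o) = -78 + o**2 + 93*o (j(o) = (o**2 + 93*o) - 78 = -78 + o**2 + 93*o)
S = 10810592 (S = ((19*(-4))*8 - 8*93)*((-78 + (-62)**2 + 93*(-62)) - 5996) = (-76*8 - 744)*((-78 + 3844 - 5766) - 5996) = (-608 - 744)*(-2000 - 5996) = -1352*(-7996) = 10810592)
-29*S = -29*10810592 = -313507168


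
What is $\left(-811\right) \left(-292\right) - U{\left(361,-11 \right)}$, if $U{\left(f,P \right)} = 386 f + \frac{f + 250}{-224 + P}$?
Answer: $\frac{487343}{5} \approx 97469.0$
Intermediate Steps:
$U{\left(f,P \right)} = 386 f + \frac{250 + f}{-224 + P}$
$\left(-811\right) \left(-292\right) - U{\left(361,-11 \right)} = \left(-811\right) \left(-292\right) - \frac{250 - 31213143 + 386 \left(-11\right) 361}{-224 - 11} = 236812 - \frac{250 - 31213143 - 1532806}{-235} = 236812 - \left(- \frac{1}{235}\right) \left(-32745699\right) = 236812 - \frac{696717}{5} = \frac{487343}{5}$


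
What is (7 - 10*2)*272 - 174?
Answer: -3710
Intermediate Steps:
(7 - 10*2)*272 - 174 = (7 - 20)*272 - 174 = -13*272 - 174 = -3536 - 174 = -3710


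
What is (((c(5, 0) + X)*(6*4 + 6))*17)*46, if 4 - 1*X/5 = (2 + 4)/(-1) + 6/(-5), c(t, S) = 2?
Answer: 1360680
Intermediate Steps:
X = 56 (X = 20 - 5*((2 + 4)/(-1) + 6/(-5)) = 20 - 5*(6*(-1) + 6*(-⅕)) = 20 - 5*(-6 - 6/5) = 20 - 5*(-36/5) = 20 + 36 = 56)
(((c(5, 0) + X)*(6*4 + 6))*17)*46 = (((2 + 56)*(6*4 + 6))*17)*46 = ((58*(24 + 6))*17)*46 = ((58*30)*17)*46 = (1740*17)*46 = 29580*46 = 1360680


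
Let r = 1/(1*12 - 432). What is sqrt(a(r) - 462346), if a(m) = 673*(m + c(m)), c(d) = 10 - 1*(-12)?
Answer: I*sqrt(19736584665)/210 ≈ 668.99*I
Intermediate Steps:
c(d) = 22 (c(d) = 10 + 12 = 22)
r = -1/420 (r = 1/(12 - 432) = 1/(-420) = -1/420 ≈ -0.0023810)
a(m) = 14806 + 673*m (a(m) = 673*(m + 22) = 673*(22 + m) = 14806 + 673*m)
sqrt(a(r) - 462346) = sqrt((14806 + 673*(-1/420)) - 462346) = sqrt((14806 - 673/420) - 462346) = sqrt(6217847/420 - 462346) = sqrt(-187967473/420) = I*sqrt(19736584665)/210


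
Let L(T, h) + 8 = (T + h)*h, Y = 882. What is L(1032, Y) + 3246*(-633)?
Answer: -366578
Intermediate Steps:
L(T, h) = -8 + h*(T + h) (L(T, h) = -8 + (T + h)*h = -8 + h*(T + h))
L(1032, Y) + 3246*(-633) = (-8 + 882**2 + 1032*882) + 3246*(-633) = (-8 + 777924 + 910224) - 2054718 = 1688140 - 2054718 = -366578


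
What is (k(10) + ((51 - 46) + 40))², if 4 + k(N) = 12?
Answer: 2809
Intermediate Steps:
k(N) = 8 (k(N) = -4 + 12 = 8)
(k(10) + ((51 - 46) + 40))² = (8 + ((51 - 46) + 40))² = (8 + (5 + 40))² = (8 + 45)² = 53² = 2809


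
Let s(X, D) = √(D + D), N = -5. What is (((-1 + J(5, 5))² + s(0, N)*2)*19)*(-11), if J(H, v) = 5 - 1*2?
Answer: -836 - 418*I*√10 ≈ -836.0 - 1321.8*I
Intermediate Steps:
J(H, v) = 3 (J(H, v) = 5 - 2 = 3)
s(X, D) = √2*√D (s(X, D) = √(2*D) = √2*√D)
(((-1 + J(5, 5))² + s(0, N)*2)*19)*(-11) = (((-1 + 3)² + (√2*√(-5))*2)*19)*(-11) = ((2² + (√2*(I*√5))*2)*19)*(-11) = ((4 + (I*√10)*2)*19)*(-11) = ((4 + 2*I*√10)*19)*(-11) = (76 + 38*I*√10)*(-11) = -836 - 418*I*√10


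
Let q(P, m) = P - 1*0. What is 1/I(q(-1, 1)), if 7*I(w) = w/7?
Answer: -49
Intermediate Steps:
q(P, m) = P (q(P, m) = P + 0 = P)
I(w) = w/49 (I(w) = (w/7)/7 = w/49)
1/I(q(-1, 1)) = 1/((1/49)*(-1)) = 1/(-1/49) = -49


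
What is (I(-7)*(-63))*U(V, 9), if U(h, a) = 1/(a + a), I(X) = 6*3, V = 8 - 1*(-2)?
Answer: -63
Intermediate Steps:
V = 10 (V = 8 + 2 = 10)
I(X) = 18
U(h, a) = 1/(2*a)
(I(-7)*(-63))*U(V, 9) = (18*(-63))*((1/2)/9) = -567/9 = -1134*1/18 = -63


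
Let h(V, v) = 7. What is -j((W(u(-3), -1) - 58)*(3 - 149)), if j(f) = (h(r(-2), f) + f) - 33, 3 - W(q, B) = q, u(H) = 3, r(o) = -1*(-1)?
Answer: -8442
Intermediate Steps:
r(o) = 1
W(q, B) = 3 - q
j(f) = -26 + f (j(f) = (7 + f) - 33 = -26 + f)
-j((W(u(-3), -1) - 58)*(3 - 149)) = -(-26 + ((3 - 1*3) - 58)*(3 - 149)) = -(-26 + ((3 - 3) - 58)*(-146)) = -(-26 + (0 - 58)*(-146)) = -(-26 - 58*(-146)) = -(-26 + 8468) = -1*8442 = -8442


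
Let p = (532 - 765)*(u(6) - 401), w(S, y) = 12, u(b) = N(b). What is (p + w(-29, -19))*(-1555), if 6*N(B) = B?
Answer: -144944660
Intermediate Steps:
N(B) = B/6
u(b) = b/6
p = 93200 (p = (532 - 765)*((⅙)*6 - 401) = -233*(1 - 401) = -233*(-400) = 93200)
(p + w(-29, -19))*(-1555) = (93200 + 12)*(-1555) = 93212*(-1555) = -144944660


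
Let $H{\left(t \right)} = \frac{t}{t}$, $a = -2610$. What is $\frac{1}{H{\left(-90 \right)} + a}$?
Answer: $- \frac{1}{2609} \approx -0.00038329$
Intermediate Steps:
$H{\left(t \right)} = 1$
$\frac{1}{H{\left(-90 \right)} + a} = \frac{1}{1 - 2610} = \frac{1}{-2609} = - \frac{1}{2609}$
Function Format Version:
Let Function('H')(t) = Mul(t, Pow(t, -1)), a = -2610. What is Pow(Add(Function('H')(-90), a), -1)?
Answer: Rational(-1, 2609) ≈ -0.00038329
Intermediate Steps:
Function('H')(t) = 1
Pow(Add(Function('H')(-90), a), -1) = Pow(Add(1, -2610), -1) = Pow(-2609, -1) = Rational(-1, 2609)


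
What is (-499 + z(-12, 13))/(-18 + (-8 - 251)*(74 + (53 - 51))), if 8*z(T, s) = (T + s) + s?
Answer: 1989/78808 ≈ 0.025239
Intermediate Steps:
z(T, s) = s/4 + T/8 (z(T, s) = ((T + s) + s)/8 = (T + 2*s)/8 = s/4 + T/8)
(-499 + z(-12, 13))/(-18 + (-8 - 251)*(74 + (53 - 51))) = (-499 + ((¼)*13 + (⅛)*(-12)))/(-18 + (-8 - 251)*(74 + (53 - 51))) = (-499 + (13/4 - 3/2))/(-18 - 259*(74 + 2)) = (-499 + 7/4)/(-18 - 259*76) = -1989/(4*(-18 - 19684)) = -1989/4/(-19702) = -1989/4*(-1/19702) = 1989/78808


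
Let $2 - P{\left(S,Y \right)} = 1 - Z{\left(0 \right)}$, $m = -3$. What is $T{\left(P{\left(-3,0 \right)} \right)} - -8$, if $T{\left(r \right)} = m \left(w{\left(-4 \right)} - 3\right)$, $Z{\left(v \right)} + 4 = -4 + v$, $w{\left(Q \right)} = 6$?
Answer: $-1$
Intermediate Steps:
$Z{\left(v \right)} = -8 + v$ ($Z{\left(v \right)} = -4 + \left(-4 + v\right) = -8 + v$)
$P{\left(S,Y \right)} = -7$ ($P{\left(S,Y \right)} = 2 - \left(1 - \left(-8 + 0\right)\right) = 2 - \left(1 - -8\right) = 2 - \left(1 + 8\right) = 2 - 9 = -7$)
$T{\left(r \right)} = -9$ ($T{\left(r \right)} = - 3 \left(6 - 3\right) = \left(-3\right) 3 = -9$)
$T{\left(P{\left(-3,0 \right)} \right)} - -8 = -9 - -8 = -9 + 8 = -1$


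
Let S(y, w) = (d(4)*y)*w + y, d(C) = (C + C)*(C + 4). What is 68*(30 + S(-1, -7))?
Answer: 32436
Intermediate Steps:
d(C) = 2*C*(4 + C) (d(C) = (2*C)*(4 + C) = 2*C*(4 + C))
S(y, w) = y + 64*w*y (S(y, w) = ((2*4*(4 + 4))*y)*w + y = ((2*4*8)*y)*w + y = (64*y)*w + y = 64*w*y + y = y + 64*w*y)
68*(30 + S(-1, -7)) = 68*(30 - (1 + 64*(-7))) = 68*(30 - (1 - 448)) = 68*(30 - 1*(-447)) = 68*(30 + 447) = 68*477 = 32436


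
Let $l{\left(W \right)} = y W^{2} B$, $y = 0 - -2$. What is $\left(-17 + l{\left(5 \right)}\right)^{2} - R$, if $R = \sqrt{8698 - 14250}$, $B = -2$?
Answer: $13689 - 4 i \sqrt{347} \approx 13689.0 - 74.512 i$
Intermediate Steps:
$y = 2$ ($y = 0 + 2 = 2$)
$l{\left(W \right)} = - 4 W^{2}$ ($l{\left(W \right)} = 2 W^{2} \left(-2\right) = - 4 W^{2}$)
$R = 4 i \sqrt{347}$ ($R = \sqrt{-5552} = 4 i \sqrt{347} \approx 74.512 i$)
$\left(-17 + l{\left(5 \right)}\right)^{2} - R = \left(-17 - 4 \cdot 5^{2}\right)^{2} - 4 i \sqrt{347} = \left(-17 - 100\right)^{2} - 4 i \sqrt{347} = \left(-117\right)^{2} - 4 i \sqrt{347} = 13689 - 4 i \sqrt{347}$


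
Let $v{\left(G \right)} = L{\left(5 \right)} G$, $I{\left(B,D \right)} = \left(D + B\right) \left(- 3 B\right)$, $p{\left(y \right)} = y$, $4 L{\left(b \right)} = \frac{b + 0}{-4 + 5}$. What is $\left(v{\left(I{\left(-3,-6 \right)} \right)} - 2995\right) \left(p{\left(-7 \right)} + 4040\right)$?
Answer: $- \frac{49948705}{4} \approx -1.2487 \cdot 10^{7}$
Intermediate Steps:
$L{\left(b \right)} = \frac{b}{4}$ ($L{\left(b \right)} = \frac{\left(b + 0\right) \frac{1}{-4 + 5}}{4} = \frac{b 1^{-1}}{4} = \frac{b 1}{4} = \frac{b}{4}$)
$I{\left(B,D \right)} = - 3 B \left(B + D\right)$ ($I{\left(B,D \right)} = \left(B + D\right) \left(- 3 B\right) = - 3 B \left(B + D\right)$)
$v{\left(G \right)} = \frac{5 G}{4}$ ($v{\left(G \right)} = \frac{1}{4} \cdot 5 G = \frac{5 G}{4}$)
$\left(v{\left(I{\left(-3,-6 \right)} \right)} - 2995\right) \left(p{\left(-7 \right)} + 4040\right) = \left(\frac{5 \left(\left(-3\right) \left(-3\right) \left(-3 - 6\right)\right)}{4} - 2995\right) \left(-7 + 4040\right) = \left(\frac{5 \left(\left(-3\right) \left(-3\right) \left(-9\right)\right)}{4} - 2995\right) 4033 = \left(\frac{5}{4} \left(-81\right) - 2995\right) 4033 = \left(- \frac{405}{4} - 2995\right) 4033 = \left(- \frac{12385}{4}\right) 4033 = - \frac{49948705}{4}$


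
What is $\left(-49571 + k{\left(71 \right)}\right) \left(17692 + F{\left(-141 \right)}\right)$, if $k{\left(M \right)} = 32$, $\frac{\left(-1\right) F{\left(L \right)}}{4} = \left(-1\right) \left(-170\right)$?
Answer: $-842757468$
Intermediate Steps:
$F{\left(L \right)} = -680$ ($F{\left(L \right)} = - 4 \left(\left(-1\right) \left(-170\right)\right) = \left(-4\right) 170 = -680$)
$\left(-49571 + k{\left(71 \right)}\right) \left(17692 + F{\left(-141 \right)}\right) = \left(-49571 + 32\right) \left(17692 - 680\right) = \left(-49539\right) 17012 = -842757468$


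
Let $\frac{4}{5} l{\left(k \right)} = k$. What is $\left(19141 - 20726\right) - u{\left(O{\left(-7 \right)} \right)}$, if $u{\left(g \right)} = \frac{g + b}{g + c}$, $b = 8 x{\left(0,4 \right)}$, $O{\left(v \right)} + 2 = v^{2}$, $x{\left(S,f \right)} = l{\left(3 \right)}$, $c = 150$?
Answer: $- \frac{312322}{197} \approx -1585.4$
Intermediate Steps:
$l{\left(k \right)} = \frac{5 k}{4}$
$x{\left(S,f \right)} = \frac{15}{4}$ ($x{\left(S,f \right)} = \frac{5}{4} \cdot 3 = \frac{15}{4}$)
$O{\left(v \right)} = -2 + v^{2}$
$b = 30$ ($b = 8 \cdot \frac{15}{4} = 30$)
$u{\left(g \right)} = \frac{30 + g}{150 + g}$ ($u{\left(g \right)} = \frac{g + 30}{g + 150} = \frac{30 + g}{150 + g}$)
$\left(19141 - 20726\right) - u{\left(O{\left(-7 \right)} \right)} = \left(19141 - 20726\right) - \frac{30 - \left(2 - \left(-7\right)^{2}\right)}{150 - \left(2 - \left(-7\right)^{2}\right)} = -1585 - \frac{30 + \left(-2 + 49\right)}{150 + \left(-2 + 49\right)} = -1585 - \frac{30 + 47}{150 + 47} = -1585 - \frac{1}{197} \cdot 77 = -1585 - \frac{77}{197} = - \frac{312322}{197}$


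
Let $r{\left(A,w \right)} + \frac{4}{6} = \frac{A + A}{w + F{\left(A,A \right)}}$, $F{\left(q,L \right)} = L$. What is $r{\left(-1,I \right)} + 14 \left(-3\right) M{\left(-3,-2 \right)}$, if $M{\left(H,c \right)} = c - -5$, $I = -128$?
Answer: $- \frac{5446}{43} \approx -126.65$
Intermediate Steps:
$M{\left(H,c \right)} = 5 + c$ ($M{\left(H,c \right)} = c + 5 = 5 + c$)
$r{\left(A,w \right)} = - \frac{2}{3} + \frac{2 A}{A + w}$ ($r{\left(A,w \right)} = - \frac{2}{3} + \frac{A + A}{w + A} = - \frac{2}{3} + \frac{2 A}{A + w}$)
$r{\left(-1,I \right)} + 14 \left(-3\right) M{\left(-3,-2 \right)} = \frac{2 \left(\left(-1\right) \left(-128\right) + 2 \left(-1\right)\right)}{3 \left(-1 - 128\right)} + 14 \left(-3\right) \left(5 - 2\right) = \frac{2 \left(128 - 2\right)}{3 \left(-129\right)} - 126 = \frac{2}{3} \left(- \frac{1}{129}\right) 126 - 126 = - \frac{28}{43} - 126 = - \frac{5446}{43}$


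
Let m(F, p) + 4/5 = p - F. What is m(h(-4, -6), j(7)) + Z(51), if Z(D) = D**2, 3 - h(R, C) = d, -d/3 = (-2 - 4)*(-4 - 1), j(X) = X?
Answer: 12571/5 ≈ 2514.2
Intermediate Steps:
d = -90 (d = -3*(-2 - 4)*(-4 - 1) = -(-18)*(-5) = -3*30 = -90)
h(R, C) = 93 (h(R, C) = 3 - 1*(-90) = 3 + 90 = 93)
m(F, p) = -4/5 + p - F (m(F, p) = -4/5 + (p - F) = -4/5 + p - F)
m(h(-4, -6), j(7)) + Z(51) = (-4/5 + 7 - 1*93) + 51**2 = (-4/5 + 7 - 93) + 2601 = -434/5 + 2601 = 12571/5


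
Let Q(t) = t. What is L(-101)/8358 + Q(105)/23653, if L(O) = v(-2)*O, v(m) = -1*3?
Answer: 383069/9413894 ≈ 0.040692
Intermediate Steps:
v(m) = -3
L(O) = -3*O
L(-101)/8358 + Q(105)/23653 = -3*(-101)/8358 + 105/23653 = 303*(1/8358) + 105*(1/23653) = 101/2786 + 15/3379 = 383069/9413894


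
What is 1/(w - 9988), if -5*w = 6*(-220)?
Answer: -1/9724 ≈ -0.00010284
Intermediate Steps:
w = 264 (w = -6*(-220)/5 = -⅕*(-1320) = 264)
1/(w - 9988) = 1/(264 - 9988) = 1/(-9724) = -1/9724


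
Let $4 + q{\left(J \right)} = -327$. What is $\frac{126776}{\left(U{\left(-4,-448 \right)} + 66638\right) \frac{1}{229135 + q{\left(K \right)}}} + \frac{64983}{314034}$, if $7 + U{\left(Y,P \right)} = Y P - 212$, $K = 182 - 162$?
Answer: $\frac{1468979748349}{3454374} \approx 4.2525 \cdot 10^{5}$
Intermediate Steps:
$K = 20$ ($K = 182 - 162 = 20$)
$q{\left(J \right)} = -331$ ($q{\left(J \right)} = -4 - 327 = -331$)
$U{\left(Y,P \right)} = -219 + P Y$ ($U{\left(Y,P \right)} = -7 + \left(Y P - 212\right) = -7 + \left(P Y - 212\right) = -7 + \left(-212 + P Y\right) = -219 + P Y$)
$\frac{126776}{\left(U{\left(-4,-448 \right)} + 66638\right) \frac{1}{229135 + q{\left(K \right)}}} + \frac{64983}{314034} = \frac{126776}{\left(\left(-219 - -1792\right) + 66638\right) \frac{1}{229135 - 331}} + \frac{64983}{314034} = \frac{126776}{\left(\left(-219 + 1792\right) + 66638\right) \frac{1}{228804}} + 64983 \cdot \frac{1}{314034} = \frac{126776}{\left(1573 + 66638\right) \frac{1}{228804}} + \frac{21661}{104678} = \frac{126776}{68211 \cdot \frac{1}{228804}} + \frac{21661}{104678} = \frac{126776}{\frac{22737}{76268}} + \frac{21661}{104678} = 126776 \cdot \frac{76268}{22737} + \frac{21661}{104678} = \frac{14033312}{33} + \frac{21661}{104678} = \frac{1468979748349}{3454374}$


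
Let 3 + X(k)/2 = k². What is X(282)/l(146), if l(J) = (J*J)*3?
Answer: 26507/10658 ≈ 2.4871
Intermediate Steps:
X(k) = -6 + 2*k²
l(J) = 3*J² (l(J) = J²*3 = 3*J²)
X(282)/l(146) = (-6 + 2*282²)/((3*146²)) = (-6 + 2*79524)/((3*21316)) = (-6 + 159048)/63948 = 159042*(1/63948) = 26507/10658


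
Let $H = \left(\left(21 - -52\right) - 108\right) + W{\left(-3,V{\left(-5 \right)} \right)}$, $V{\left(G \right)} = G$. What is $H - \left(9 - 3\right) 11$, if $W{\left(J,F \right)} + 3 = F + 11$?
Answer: $-98$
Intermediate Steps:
$W{\left(J,F \right)} = 8 + F$ ($W{\left(J,F \right)} = -3 + \left(F + 11\right) = -3 + \left(11 + F\right) = 8 + F$)
$H = -32$ ($H = \left(\left(21 - -52\right) - 108\right) + \left(8 - 5\right) = \left(\left(21 + 52\right) - 108\right) + 3 = \left(73 - 108\right) + 3 = -35 + 3 = -32$)
$H - \left(9 - 3\right) 11 = -32 - \left(9 - 3\right) 11 = -32 - 6 \cdot 11 = -32 - 66 = -98$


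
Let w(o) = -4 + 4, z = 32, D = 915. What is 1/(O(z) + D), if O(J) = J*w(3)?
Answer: 1/915 ≈ 0.0010929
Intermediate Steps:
w(o) = 0
O(J) = 0 (O(J) = J*0 = 0)
1/(O(z) + D) = 1/(0 + 915) = 1/915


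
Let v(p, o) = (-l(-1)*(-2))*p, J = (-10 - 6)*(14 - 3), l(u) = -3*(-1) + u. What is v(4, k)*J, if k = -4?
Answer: -2816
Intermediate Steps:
l(u) = 3 + u
J = -176 (J = -16*11 = -176)
v(p, o) = 4*p (v(p, o) = (-(3 - 1)*(-2))*p = (-1*2*(-2))*p = (-2*(-2))*p = 4*p)
v(4, k)*J = (4*4)*(-176) = 16*(-176) = -2816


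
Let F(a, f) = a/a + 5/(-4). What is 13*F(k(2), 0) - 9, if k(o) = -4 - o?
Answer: -49/4 ≈ -12.250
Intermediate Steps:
F(a, f) = -1/4 (F(a, f) = 1 + 5*(-1/4) = 1 - 5/4 = -1/4)
13*F(k(2), 0) - 9 = 13*(-1/4) - 9 = -13/4 - 9 = -49/4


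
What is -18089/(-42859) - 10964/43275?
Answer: 312895399/1854723225 ≈ 0.16870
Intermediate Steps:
-18089/(-42859) - 10964/43275 = -18089*(-1/42859) - 10964*1/43275 = 18089/42859 - 10964/43275 = 312895399/1854723225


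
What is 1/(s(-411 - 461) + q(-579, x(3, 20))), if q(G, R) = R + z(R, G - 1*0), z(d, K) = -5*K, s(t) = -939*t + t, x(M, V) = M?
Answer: 1/820834 ≈ 1.2183e-6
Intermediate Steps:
s(t) = -938*t
q(G, R) = R - 5*G (q(G, R) = R - 5*(G - 1*0) = R - 5*(G + 0) = R - 5*G)
1/(s(-411 - 461) + q(-579, x(3, 20))) = 1/(-938*(-411 - 461) + (3 - 5*(-579))) = 1/(-938*(-872) + (3 + 2895)) = 1/(817936 + 2898) = 1/820834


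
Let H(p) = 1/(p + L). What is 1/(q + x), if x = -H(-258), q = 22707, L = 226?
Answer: 32/726625 ≈ 4.4039e-5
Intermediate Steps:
H(p) = 1/(226 + p) (H(p) = 1/(p + 226) = 1/(226 + p))
x = 1/32 (x = -1/(226 - 258) = -1/(-32) = -1*(-1/32) = 1/32 ≈ 0.031250)
1/(q + x) = 1/(22707 + 1/32) = 1/(726625/32) = 32/726625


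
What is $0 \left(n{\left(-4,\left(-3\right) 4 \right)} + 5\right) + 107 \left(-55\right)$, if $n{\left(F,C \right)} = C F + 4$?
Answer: $-5885$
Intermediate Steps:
$n{\left(F,C \right)} = 4 + C F$
$0 \left(n{\left(-4,\left(-3\right) 4 \right)} + 5\right) + 107 \left(-55\right) = 0 \left(\left(4 + \left(-3\right) 4 \left(-4\right)\right) + 5\right) + 107 \left(-55\right) = 0 \left(\left(4 - -48\right) + 5\right) - 5885 = 0 \left(\left(4 + 48\right) + 5\right) - 5885 = 0 \left(52 + 5\right) - 5885 = 0 \cdot 57 - 5885 = 0 - 5885 = -5885$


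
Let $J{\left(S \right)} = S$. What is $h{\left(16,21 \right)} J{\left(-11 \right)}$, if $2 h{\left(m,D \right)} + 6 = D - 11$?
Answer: $-22$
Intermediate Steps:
$h{\left(m,D \right)} = - \frac{17}{2} + \frac{D}{2}$ ($h{\left(m,D \right)} = -3 + \frac{D - 11}{2} = -3 + \frac{-11 + D}{2} = -3 + \left(- \frac{11}{2} + \frac{D}{2}\right) = - \frac{17}{2} + \frac{D}{2}$)
$h{\left(16,21 \right)} J{\left(-11 \right)} = \left(- \frac{17}{2} + \frac{1}{2} \cdot 21\right) \left(-11\right) = \left(- \frac{17}{2} + \frac{21}{2}\right) \left(-11\right) = 2 \left(-11\right) = -22$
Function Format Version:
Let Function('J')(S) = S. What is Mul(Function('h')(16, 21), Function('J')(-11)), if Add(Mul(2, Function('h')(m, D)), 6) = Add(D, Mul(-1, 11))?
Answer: -22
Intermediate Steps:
Function('h')(m, D) = Add(Rational(-17, 2), Mul(Rational(1, 2), D)) (Function('h')(m, D) = Add(-3, Mul(Rational(1, 2), Add(D, Mul(-1, 11)))) = Add(-3, Mul(Rational(1, 2), Add(D, -11))) = Add(-3, Mul(Rational(1, 2), Add(-11, D))) = Add(-3, Add(Rational(-11, 2), Mul(Rational(1, 2), D))) = Add(Rational(-17, 2), Mul(Rational(1, 2), D)))
Mul(Function('h')(16, 21), Function('J')(-11)) = Mul(Add(Rational(-17, 2), Mul(Rational(1, 2), 21)), -11) = Mul(Add(Rational(-17, 2), Rational(21, 2)), -11) = Mul(2, -11) = -22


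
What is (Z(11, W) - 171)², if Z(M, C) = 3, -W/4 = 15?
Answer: 28224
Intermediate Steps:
W = -60 (W = -4*15 = -60)
(Z(11, W) - 171)² = (3 - 171)² = (-168)² = 28224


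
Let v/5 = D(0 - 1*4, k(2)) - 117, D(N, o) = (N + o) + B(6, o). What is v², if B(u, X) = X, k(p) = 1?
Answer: 354025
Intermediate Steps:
D(N, o) = N + 2*o (D(N, o) = (N + o) + o = N + 2*o)
v = -595 (v = 5*(((0 - 1*4) + 2*1) - 117) = 5*(((0 - 4) + 2) - 117) = 5*((-4 + 2) - 117) = 5*(-2 - 117) = 5*(-119) = -595)
v² = (-595)² = 354025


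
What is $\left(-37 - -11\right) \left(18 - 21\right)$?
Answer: $78$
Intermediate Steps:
$\left(-37 - -11\right) \left(18 - 21\right) = \left(-37 + \left(-8 + 19\right)\right) \left(-3\right) = \left(-37 + 11\right) \left(-3\right) = \left(-26\right) \left(-3\right) = 78$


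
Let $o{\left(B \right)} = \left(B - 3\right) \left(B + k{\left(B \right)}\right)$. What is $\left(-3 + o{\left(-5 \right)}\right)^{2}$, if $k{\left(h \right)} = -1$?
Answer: $2025$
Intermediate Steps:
$o{\left(B \right)} = \left(-1 + B\right) \left(-3 + B\right)$ ($o{\left(B \right)} = \left(B - 3\right) \left(B - 1\right) = \left(B - 3\right) \left(-1 + B\right) = \left(-3 + B\right) \left(-1 + B\right) = \left(-1 + B\right) \left(-3 + B\right)$)
$\left(-3 + o{\left(-5 \right)}\right)^{2} = \left(-3 + \left(3 + \left(-5\right)^{2} - -20\right)\right)^{2} = \left(-3 + \left(3 + 25 + 20\right)\right)^{2} = \left(-3 + 48\right)^{2} = 45^{2} = 2025$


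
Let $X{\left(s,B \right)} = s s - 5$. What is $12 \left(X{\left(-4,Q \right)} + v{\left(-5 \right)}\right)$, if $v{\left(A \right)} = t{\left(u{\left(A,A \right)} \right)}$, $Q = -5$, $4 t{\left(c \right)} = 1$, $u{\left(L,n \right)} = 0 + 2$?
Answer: $135$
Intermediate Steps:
$u{\left(L,n \right)} = 2$
$t{\left(c \right)} = \frac{1}{4}$ ($t{\left(c \right)} = \frac{1}{4} \cdot 1 = \frac{1}{4}$)
$X{\left(s,B \right)} = -5 + s^{2}$ ($X{\left(s,B \right)} = s^{2} - 5 = -5 + s^{2}$)
$v{\left(A \right)} = \frac{1}{4}$
$12 \left(X{\left(-4,Q \right)} + v{\left(-5 \right)}\right) = 12 \left(\left(-5 + \left(-4\right)^{2}\right) + \frac{1}{4}\right) = 12 \left(\left(-5 + 16\right) + \frac{1}{4}\right) = 12 \left(11 + \frac{1}{4}\right) = 12 \cdot \frac{45}{4} = 135$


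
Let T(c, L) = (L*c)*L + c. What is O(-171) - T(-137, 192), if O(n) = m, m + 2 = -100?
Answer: 5050403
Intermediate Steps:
m = -102 (m = -2 - 100 = -102)
T(c, L) = c + c*L² (T(c, L) = c*L² + c = c + c*L²)
O(n) = -102
O(-171) - T(-137, 192) = -102 - (-137)*(1 + 192²) = -102 - (-137)*(1 + 36864) = -102 - (-137)*36865 = -102 - 1*(-5050505) = -102 + 5050505 = 5050403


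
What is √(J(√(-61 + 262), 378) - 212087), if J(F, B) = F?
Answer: √(-212087 + √201) ≈ 460.51*I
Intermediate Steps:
√(J(√(-61 + 262), 378) - 212087) = √(√(-61 + 262) - 212087) = √(√201 - 212087) = √(-212087 + √201)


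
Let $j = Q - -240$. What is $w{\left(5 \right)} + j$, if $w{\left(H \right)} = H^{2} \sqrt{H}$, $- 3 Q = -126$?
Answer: $282 + 25 \sqrt{5} \approx 337.9$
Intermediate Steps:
$Q = 42$ ($Q = \left(- \frac{1}{3}\right) \left(-126\right) = 42$)
$j = 282$ ($j = 42 - -240 = 42 + 240 = 282$)
$w{\left(H \right)} = H^{\frac{5}{2}}$
$w{\left(5 \right)} + j = 5^{\frac{5}{2}} + 282 = 25 \sqrt{5} + 282 = 282 + 25 \sqrt{5}$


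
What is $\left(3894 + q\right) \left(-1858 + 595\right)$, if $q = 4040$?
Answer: $-10020642$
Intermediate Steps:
$\left(3894 + q\right) \left(-1858 + 595\right) = \left(3894 + 4040\right) \left(-1858 + 595\right) = 7934 \left(-1263\right) = -10020642$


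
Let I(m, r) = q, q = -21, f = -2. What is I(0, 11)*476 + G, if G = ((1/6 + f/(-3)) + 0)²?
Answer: -359831/36 ≈ -9995.3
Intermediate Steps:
I(m, r) = -21
G = 25/36 (G = ((1/6 - 2/(-3)) + 0)² = ((1*(⅙) - 2*(-⅓)) + 0)² = ((⅙ + ⅔) + 0)² = (⅚ + 0)² = (⅚)² = 25/36 ≈ 0.69444)
I(0, 11)*476 + G = -21*476 + 25/36 = -9996 + 25/36 = -359831/36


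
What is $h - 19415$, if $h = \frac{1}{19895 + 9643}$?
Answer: $- \frac{573480269}{29538} \approx -19415.0$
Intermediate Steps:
$h = \frac{1}{29538} \approx 3.3855 \cdot 10^{-5}$
$h - 19415 = \frac{1}{29538} - 19415 = - \frac{573480269}{29538}$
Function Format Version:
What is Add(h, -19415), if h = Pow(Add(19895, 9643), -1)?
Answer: Rational(-573480269, 29538) ≈ -19415.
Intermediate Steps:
h = Rational(1, 29538) (h = Pow(29538, -1) = Rational(1, 29538) ≈ 3.3855e-5)
Add(h, -19415) = Add(Rational(1, 29538), -19415) = Rational(-573480269, 29538)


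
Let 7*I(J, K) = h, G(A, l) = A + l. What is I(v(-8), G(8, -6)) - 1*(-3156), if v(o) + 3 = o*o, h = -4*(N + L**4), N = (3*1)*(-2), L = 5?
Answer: 19616/7 ≈ 2802.3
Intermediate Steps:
N = -6 (N = 3*(-2) = -6)
h = -2476 (h = -4*(-6 + 5**4) = -4*(-6 + 625) = -4*619 = -2476)
v(o) = -3 + o**2 (v(o) = -3 + o*o = -3 + o**2)
I(J, K) = -2476/7 (I(J, K) = (1/7)*(-2476) = -2476/7)
I(v(-8), G(8, -6)) - 1*(-3156) = -2476/7 - 1*(-3156) = -2476/7 + 3156 = 19616/7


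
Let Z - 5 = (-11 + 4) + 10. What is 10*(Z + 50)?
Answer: 580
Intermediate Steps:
Z = 8 (Z = 5 + ((-11 + 4) + 10) = 5 + (-7 + 10) = 5 + 3 = 8)
10*(Z + 50) = 10*(8 + 50) = 10*58 = 580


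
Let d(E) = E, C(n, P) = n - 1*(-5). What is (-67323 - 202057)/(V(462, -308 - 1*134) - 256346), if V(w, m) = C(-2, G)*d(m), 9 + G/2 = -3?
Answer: 67345/64418 ≈ 1.0454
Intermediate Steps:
G = -24 (G = -18 + 2*(-3) = -18 - 6 = -24)
C(n, P) = 5 + n (C(n, P) = n + 5 = 5 + n)
V(w, m) = 3*m (V(w, m) = (5 - 2)*m = 3*m)
(-67323 - 202057)/(V(462, -308 - 1*134) - 256346) = (-67323 - 202057)/(3*(-308 - 1*134) - 256346) = -269380/(3*(-308 - 134) - 256346) = -269380/(3*(-442) - 256346) = -269380/(-1326 - 256346) = -269380/(-257672) = -269380*(-1/257672) = 67345/64418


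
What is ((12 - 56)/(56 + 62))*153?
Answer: -3366/59 ≈ -57.051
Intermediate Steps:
((12 - 56)/(56 + 62))*153 = -44/118*153 = -44*1/118*153 = -22/59*153 = -3366/59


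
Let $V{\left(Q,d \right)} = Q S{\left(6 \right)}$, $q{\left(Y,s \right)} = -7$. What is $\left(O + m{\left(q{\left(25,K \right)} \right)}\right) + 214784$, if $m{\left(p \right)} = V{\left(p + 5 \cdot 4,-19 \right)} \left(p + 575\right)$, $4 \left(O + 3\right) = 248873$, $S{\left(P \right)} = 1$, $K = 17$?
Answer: $\frac{1137533}{4} \approx 2.8438 \cdot 10^{5}$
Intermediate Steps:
$O = \frac{248861}{4}$ ($O = -3 + \frac{1}{4} \cdot 248873 = -3 + \frac{248873}{4} = \frac{248861}{4} \approx 62215.0$)
$V{\left(Q,d \right)} = Q$ ($V{\left(Q,d \right)} = Q 1 = Q$)
$m{\left(p \right)} = \left(20 + p\right) \left(575 + p\right)$ ($m{\left(p \right)} = \left(p + 5 \cdot 4\right) \left(p + 575\right) = \left(p + 20\right) \left(575 + p\right) = \left(20 + p\right) \left(575 + p\right)$)
$\left(O + m{\left(q{\left(25,K \right)} \right)}\right) + 214784 = \left(\frac{248861}{4} + \left(20 - 7\right) \left(575 - 7\right)\right) + 214784 = \left(\frac{248861}{4} + 13 \cdot 568\right) + 214784 = \left(\frac{248861}{4} + 7384\right) + 214784 = \frac{278397}{4} + 214784 = \frac{1137533}{4}$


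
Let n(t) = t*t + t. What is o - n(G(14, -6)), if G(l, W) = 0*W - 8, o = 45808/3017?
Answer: -17592/431 ≈ -40.817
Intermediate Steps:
o = 6544/431 (o = 45808*(1/3017) = 6544/431 ≈ 15.183)
G(l, W) = -8 (G(l, W) = 0 - 8 = -8)
n(t) = t + t**2 (n(t) = t**2 + t = t + t**2)
o - n(G(14, -6)) = 6544/431 - (-8)*(1 - 8) = 6544/431 - (-8)*(-7) = 6544/431 - 1*56 = 6544/431 - 56 = -17592/431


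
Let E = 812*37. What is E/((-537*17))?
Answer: -30044/9129 ≈ -3.2910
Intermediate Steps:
E = 30044
E/((-537*17)) = 30044/((-537*17)) = 30044/(-9129) = 30044*(-1/9129) = -30044/9129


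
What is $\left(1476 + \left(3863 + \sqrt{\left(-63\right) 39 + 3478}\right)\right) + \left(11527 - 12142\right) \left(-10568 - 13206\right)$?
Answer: $14626349 + \sqrt{1021} \approx 1.4626 \cdot 10^{7}$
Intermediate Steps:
$\left(1476 + \left(3863 + \sqrt{\left(-63\right) 39 + 3478}\right)\right) + \left(11527 - 12142\right) \left(-10568 - 13206\right) = \left(1476 + \left(3863 + \sqrt{-2457 + 3478}\right)\right) - -14621010 = \left(1476 + \left(3863 + \sqrt{1021}\right)\right) + 14621010 = \left(5339 + \sqrt{1021}\right) + 14621010 = 14626349 + \sqrt{1021}$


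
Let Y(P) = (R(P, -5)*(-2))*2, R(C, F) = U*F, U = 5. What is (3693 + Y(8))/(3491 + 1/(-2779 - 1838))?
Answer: 17512281/16117946 ≈ 1.0865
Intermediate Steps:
R(C, F) = 5*F
Y(P) = 100 (Y(P) = ((5*(-5))*(-2))*2 = -25*(-2)*2 = 50*2 = 100)
(3693 + Y(8))/(3491 + 1/(-2779 - 1838)) = (3693 + 100)/(3491 + 1/(-2779 - 1838)) = 3793/(3491 + 1/(-4617)) = 3793/(3491 - 1/4617) = 3793/(16117946/4617) = 3793*(4617/16117946) = 17512281/16117946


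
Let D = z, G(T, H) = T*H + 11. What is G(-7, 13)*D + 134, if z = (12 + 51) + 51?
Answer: -8986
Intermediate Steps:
G(T, H) = 11 + H*T (G(T, H) = H*T + 11 = 11 + H*T)
z = 114 (z = 63 + 51 = 114)
D = 114
G(-7, 13)*D + 134 = (11 + 13*(-7))*114 + 134 = (11 - 91)*114 + 134 = -80*114 + 134 = -9120 + 134 = -8986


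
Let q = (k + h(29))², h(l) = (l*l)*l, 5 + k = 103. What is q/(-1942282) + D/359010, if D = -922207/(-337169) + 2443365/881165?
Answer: -6395618691515122168050577/20716849333799442204570 ≈ -308.72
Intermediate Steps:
k = 98 (k = -5 + 103 = 98)
h(l) = l³ (h(l) = l²*l = l³)
q = 599613169 (q = (98 + 29³)² = (98 + 24389)² = 24487² = 599613169)
D = 327288692968/59420304377 (D = -922207*(-1/337169) + 2443365*(1/881165) = 922207/337169 + 488673/176233 = 327288692968/59420304377 ≈ 5.5080)
q/(-1942282) + D/359010 = 599613169/(-1942282) + (327288692968/59420304377)/359010 = 599613169*(-1/1942282) + (327288692968/59420304377)*(1/359010) = -599613169/1942282 + 163644346484/10666241737193385 = -6395618691515122168050577/20716849333799442204570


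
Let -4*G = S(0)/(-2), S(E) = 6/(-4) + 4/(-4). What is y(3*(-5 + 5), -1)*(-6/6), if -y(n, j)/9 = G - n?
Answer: -45/16 ≈ -2.8125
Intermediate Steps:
S(E) = -5/2 (S(E) = 6*(-¼) + 4*(-¼) = -3/2 - 1 = -5/2)
G = -5/16 (G = -(-5)/(8*(-2)) = -(-5)*(-1)/(8*2) = -¼*5/4 = -5/16 ≈ -0.31250)
y(n, j) = 45/16 + 9*n (y(n, j) = -9*(-5/16 - n) = 45/16 + 9*n)
y(3*(-5 + 5), -1)*(-6/6) = (45/16 + 9*(3*(-5 + 5)))*(-6/6) = (45/16 + 9*(3*0))*(-6*⅙) = (45/16 + 9*0)*(-1) = (45/16 + 0)*(-1) = (45/16)*(-1) = -45/16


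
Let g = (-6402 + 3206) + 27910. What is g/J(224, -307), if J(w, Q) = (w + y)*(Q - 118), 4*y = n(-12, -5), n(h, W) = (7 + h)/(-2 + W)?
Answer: -691992/2667725 ≈ -0.25939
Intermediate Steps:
n(h, W) = (7 + h)/(-2 + W)
y = 5/28 (y = ((7 - 12)/(-2 - 5))/4 = (-5/(-7))/4 = (-⅐*(-5))/4 = (¼)*(5/7) = 5/28 ≈ 0.17857)
J(w, Q) = (-118 + Q)*(5/28 + w) (J(w, Q) = (w + 5/28)*(Q - 118) = (5/28 + w)*(-118 + Q) = (-118 + Q)*(5/28 + w))
g = 24714 (g = -3196 + 27910 = 24714)
g/J(224, -307) = 24714/(-295/14 - 118*224 + (5/28)*(-307) - 307*224) = 24714/(-295/14 - 26432 - 1535/28 - 68768) = 24714/(-2667725/28) = 24714*(-28/2667725) = -691992/2667725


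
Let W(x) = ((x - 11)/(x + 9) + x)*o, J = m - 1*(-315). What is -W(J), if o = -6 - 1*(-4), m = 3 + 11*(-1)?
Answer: 48654/79 ≈ 615.87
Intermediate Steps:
m = -8 (m = 3 - 11 = -8)
o = -2 (o = -6 + 4 = -2)
J = 307 (J = -8 - 1*(-315) = -8 + 315 = 307)
W(x) = -2*x - 2*(-11 + x)/(9 + x) (W(x) = ((x - 11)/(x + 9) + x)*(-2) = ((-11 + x)/(9 + x) + x)*(-2) = (x + (-11 + x)/(9 + x))*(-2) = -2*x - 2*(-11 + x)/(9 + x))
-W(J) = -2*(11 - 1*307**2 - 10*307)/(9 + 307) = -2*(11 - 1*94249 - 3070)/316 = -2*(11 - 94249 - 3070)/316 = -2*(-97308)/316 = -1*(-48654/79) = 48654/79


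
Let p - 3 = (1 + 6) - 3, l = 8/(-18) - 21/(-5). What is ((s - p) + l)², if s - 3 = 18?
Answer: 638401/2025 ≈ 315.26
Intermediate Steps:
s = 21 (s = 3 + 18 = 21)
l = 169/45 (l = 8*(-1/18) - 21*(-⅕) = -4/9 + 21/5 = 169/45 ≈ 3.7556)
p = 7 (p = 3 + ((1 + 6) - 3) = 3 + (7 - 3) = 3 + 4 = 7)
((s - p) + l)² = ((21 - 1*7) + 169/45)² = ((21 - 7) + 169/45)² = (14 + 169/45)² = (799/45)² = 638401/2025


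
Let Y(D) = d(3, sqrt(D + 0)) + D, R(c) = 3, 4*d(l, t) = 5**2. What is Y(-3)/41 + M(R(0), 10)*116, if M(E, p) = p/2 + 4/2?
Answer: 133181/164 ≈ 812.08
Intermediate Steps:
d(l, t) = 25/4 (d(l, t) = (1/4)*5**2 = (1/4)*25 = 25/4)
M(E, p) = 2 + p/2 (M(E, p) = p*(1/2) + 4*(1/2) = p/2 + 2 = 2 + p/2)
Y(D) = 25/4 + D
Y(-3)/41 + M(R(0), 10)*116 = (25/4 - 3)/41 + (2 + (1/2)*10)*116 = (13/4)*(1/41) + (2 + 5)*116 = 13/164 + 7*116 = 13/164 + 812 = 133181/164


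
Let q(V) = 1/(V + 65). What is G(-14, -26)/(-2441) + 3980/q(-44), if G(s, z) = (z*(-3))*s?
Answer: 204019872/2441 ≈ 83581.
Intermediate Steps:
q(V) = 1/(65 + V)
G(s, z) = -3*s*z (G(s, z) = (-3*z)*s = -3*s*z)
G(-14, -26)/(-2441) + 3980/q(-44) = -3*(-14)*(-26)/(-2441) + 3980/(1/(65 - 44)) = -1092*(-1/2441) + 3980/(1/21) = 1092/2441 + 3980/(1/21) = 1092/2441 + 3980*21 = 1092/2441 + 83580 = 204019872/2441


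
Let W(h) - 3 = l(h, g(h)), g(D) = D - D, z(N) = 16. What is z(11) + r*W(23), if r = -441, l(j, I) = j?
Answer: -11450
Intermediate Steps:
g(D) = 0
W(h) = 3 + h
z(11) + r*W(23) = 16 - 441*(3 + 23) = 16 - 441*26 = 16 - 11466 = -11450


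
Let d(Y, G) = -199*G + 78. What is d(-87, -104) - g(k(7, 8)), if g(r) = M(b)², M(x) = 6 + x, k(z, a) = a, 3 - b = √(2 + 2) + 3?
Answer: 20758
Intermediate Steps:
d(Y, G) = 78 - 199*G
b = -2 (b = 3 - (√(2 + 2) + 3) = 3 - (√4 + 3) = 3 - (2 + 3) = 3 - 1*5 = 3 - 5 = -2)
g(r) = 16 (g(r) = (6 - 2)² = 4² = 16)
d(-87, -104) - g(k(7, 8)) = (78 - 199*(-104)) - 1*16 = (78 + 20696) - 16 = 20774 - 16 = 20758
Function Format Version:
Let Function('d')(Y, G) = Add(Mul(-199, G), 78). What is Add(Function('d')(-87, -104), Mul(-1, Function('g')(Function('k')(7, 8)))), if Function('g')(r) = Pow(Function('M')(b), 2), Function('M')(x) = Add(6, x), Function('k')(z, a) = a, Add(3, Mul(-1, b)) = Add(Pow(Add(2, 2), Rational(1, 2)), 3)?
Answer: 20758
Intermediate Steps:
Function('d')(Y, G) = Add(78, Mul(-199, G))
b = -2 (b = Add(3, Mul(-1, Add(Pow(Add(2, 2), Rational(1, 2)), 3))) = Add(3, Mul(-1, Add(Pow(4, Rational(1, 2)), 3))) = Add(3, Mul(-1, Add(2, 3))) = Add(3, Mul(-1, 5)) = Add(3, -5) = -2)
Function('g')(r) = 16 (Function('g')(r) = Pow(Add(6, -2), 2) = Pow(4, 2) = 16)
Add(Function('d')(-87, -104), Mul(-1, Function('g')(Function('k')(7, 8)))) = Add(Add(78, Mul(-199, -104)), Mul(-1, 16)) = Add(Add(78, 20696), -16) = Add(20774, -16) = 20758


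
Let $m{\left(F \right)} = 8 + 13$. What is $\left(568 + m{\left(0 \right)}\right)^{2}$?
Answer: $346921$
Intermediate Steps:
$m{\left(F \right)} = 21$
$\left(568 + m{\left(0 \right)}\right)^{2} = \left(568 + 21\right)^{2} = 589^{2} = 346921$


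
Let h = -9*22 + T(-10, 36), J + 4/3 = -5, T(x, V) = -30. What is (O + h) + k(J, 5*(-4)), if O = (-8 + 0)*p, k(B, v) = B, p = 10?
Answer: -943/3 ≈ -314.33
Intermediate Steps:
J = -19/3 (J = -4/3 - 5 = -19/3 ≈ -6.3333)
h = -228 (h = -9*22 - 30 = -198 - 30 = -228)
O = -80 (O = (-8 + 0)*10 = -8*10 = -80)
(O + h) + k(J, 5*(-4)) = (-80 - 228) - 19/3 = -308 - 19/3 = -943/3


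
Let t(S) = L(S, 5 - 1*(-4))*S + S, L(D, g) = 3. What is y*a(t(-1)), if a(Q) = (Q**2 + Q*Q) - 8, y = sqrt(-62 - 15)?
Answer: 24*I*sqrt(77) ≈ 210.6*I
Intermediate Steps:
t(S) = 4*S (t(S) = 3*S + S = 4*S)
y = I*sqrt(77) (y = sqrt(-77) = I*sqrt(77) ≈ 8.775*I)
a(Q) = -8 + 2*Q**2 (a(Q) = (Q**2 + Q**2) - 8 = 2*Q**2 - 8 = -8 + 2*Q**2)
y*a(t(-1)) = (I*sqrt(77))*(-8 + 2*(4*(-1))**2) = (I*sqrt(77))*(-8 + 2*(-4)**2) = (I*sqrt(77))*(-8 + 2*16) = (I*sqrt(77))*(-8 + 32) = (I*sqrt(77))*24 = 24*I*sqrt(77)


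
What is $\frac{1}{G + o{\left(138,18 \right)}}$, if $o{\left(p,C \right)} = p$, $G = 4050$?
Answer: $\frac{1}{4188} \approx 0.00023878$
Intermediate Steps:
$\frac{1}{G + o{\left(138,18 \right)}} = \frac{1}{4050 + 138} = \frac{1}{4188}$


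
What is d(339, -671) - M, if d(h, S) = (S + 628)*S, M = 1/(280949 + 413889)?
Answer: 20048160813/694838 ≈ 28853.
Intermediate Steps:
M = 1/694838 ≈ 1.4392e-6
d(h, S) = S*(628 + S) (d(h, S) = (628 + S)*S = S*(628 + S))
d(339, -671) - M = -671*(628 - 671) - 1*1/694838 = -671*(-43) - 1/694838 = 28853 - 1/694838 = 20048160813/694838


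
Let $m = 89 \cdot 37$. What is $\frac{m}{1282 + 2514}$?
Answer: $\frac{3293}{3796} \approx 0.86749$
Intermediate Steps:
$m = 3293$
$\frac{m}{1282 + 2514} = \frac{3293}{1282 + 2514} = \frac{3293}{3796}$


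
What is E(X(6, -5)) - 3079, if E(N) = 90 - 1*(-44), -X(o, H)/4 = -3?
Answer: -2945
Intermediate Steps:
X(o, H) = 12 (X(o, H) = -4*(-3) = 12)
E(N) = 134 (E(N) = 90 + 44 = 134)
E(X(6, -5)) - 3079 = 134 - 3079 = -2945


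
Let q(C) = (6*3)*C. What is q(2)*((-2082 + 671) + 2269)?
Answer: 30888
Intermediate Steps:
q(C) = 18*C
q(2)*((-2082 + 671) + 2269) = (18*2)*((-2082 + 671) + 2269) = 36*(-1411 + 2269) = 36*858 = 30888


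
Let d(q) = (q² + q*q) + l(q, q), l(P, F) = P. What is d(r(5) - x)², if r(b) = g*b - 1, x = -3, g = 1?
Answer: 11025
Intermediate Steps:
r(b) = -1 + b (r(b) = 1*b - 1 = b - 1 = -1 + b)
d(q) = q + 2*q² (d(q) = (q² + q*q) + q = (q² + q²) + q = 2*q² + q = q + 2*q²)
d(r(5) - x)² = (((-1 + 5) - 1*(-3))*(1 + 2*((-1 + 5) - 1*(-3))))² = ((4 + 3)*(1 + 2*(4 + 3)))² = (7*(1 + 2*7))² = (7*(1 + 14))² = (7*15)² = 105² = 11025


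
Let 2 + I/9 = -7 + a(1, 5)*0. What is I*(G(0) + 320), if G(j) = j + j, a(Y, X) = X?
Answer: -25920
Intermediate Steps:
I = -81 (I = -18 + 9*(-7 + 5*0) = -18 + 9*(-7 + 0) = -18 + 9*(-7) = -18 - 63 = -81)
G(j) = 2*j
I*(G(0) + 320) = -81*(2*0 + 320) = -81*(0 + 320) = -81*320 = -25920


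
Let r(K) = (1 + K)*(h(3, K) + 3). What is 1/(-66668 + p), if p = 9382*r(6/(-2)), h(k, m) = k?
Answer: -1/179252 ≈ -5.5787e-6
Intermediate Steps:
r(K) = 6 + 6*K (r(K) = (1 + K)*(3 + 3) = (1 + K)*6 = 6 + 6*K)
p = -112584 (p = 9382*(6 + 6*(6/(-2))) = 9382*(6 + 6*(6*(-½))) = 9382*(6 + 6*(-3)) = 9382*(6 - 18) = 9382*(-12) = -112584)
1/(-66668 + p) = 1/(-66668 - 112584) = 1/(-179252) = -1/179252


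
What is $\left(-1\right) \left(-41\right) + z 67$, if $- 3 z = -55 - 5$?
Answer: $1381$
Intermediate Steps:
$z = 20$ ($z = - \frac{-55 - 5}{3} = \left(- \frac{1}{3}\right) \left(-60\right) = 20$)
$\left(-1\right) \left(-41\right) + z 67 = \left(-1\right) \left(-41\right) + 20 \cdot 67 = 41 + 1340 = 1381$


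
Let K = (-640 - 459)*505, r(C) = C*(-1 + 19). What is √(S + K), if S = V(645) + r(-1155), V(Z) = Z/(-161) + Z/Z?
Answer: I*√14925000909/161 ≈ 758.81*I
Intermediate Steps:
r(C) = 18*C (r(C) = C*18 = 18*C)
V(Z) = 1 - Z/161 (V(Z) = Z*(-1/161) + 1 = -Z/161 + 1 = 1 - Z/161)
S = -3347674/161 (S = (1 - 1/161*645) + 18*(-1155) = (1 - 645/161) - 20790 = -484/161 - 20790 = -3347674/161 ≈ -20793.)
K = -554995 (K = -1099*505 = -554995)
√(S + K) = √(-3347674/161 - 554995) = √(-92701869/161) = I*√14925000909/161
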